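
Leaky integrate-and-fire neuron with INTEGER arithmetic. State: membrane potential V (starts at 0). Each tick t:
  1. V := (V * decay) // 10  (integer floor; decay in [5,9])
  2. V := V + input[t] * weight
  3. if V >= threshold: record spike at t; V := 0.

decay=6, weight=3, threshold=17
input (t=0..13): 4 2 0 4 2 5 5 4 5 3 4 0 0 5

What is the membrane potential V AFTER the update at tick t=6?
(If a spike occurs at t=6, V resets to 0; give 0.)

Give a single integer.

t=0: input=4 -> V=12
t=1: input=2 -> V=13
t=2: input=0 -> V=7
t=3: input=4 -> V=16
t=4: input=2 -> V=15
t=5: input=5 -> V=0 FIRE
t=6: input=5 -> V=15
t=7: input=4 -> V=0 FIRE
t=8: input=5 -> V=15
t=9: input=3 -> V=0 FIRE
t=10: input=4 -> V=12
t=11: input=0 -> V=7
t=12: input=0 -> V=4
t=13: input=5 -> V=0 FIRE

Answer: 15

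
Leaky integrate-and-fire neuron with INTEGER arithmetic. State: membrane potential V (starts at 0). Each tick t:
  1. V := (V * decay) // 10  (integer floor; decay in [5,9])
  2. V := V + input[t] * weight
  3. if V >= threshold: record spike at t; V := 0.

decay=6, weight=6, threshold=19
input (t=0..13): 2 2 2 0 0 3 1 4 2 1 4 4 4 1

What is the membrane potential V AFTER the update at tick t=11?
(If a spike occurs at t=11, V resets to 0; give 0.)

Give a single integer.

Answer: 0

Derivation:
t=0: input=2 -> V=12
t=1: input=2 -> V=0 FIRE
t=2: input=2 -> V=12
t=3: input=0 -> V=7
t=4: input=0 -> V=4
t=5: input=3 -> V=0 FIRE
t=6: input=1 -> V=6
t=7: input=4 -> V=0 FIRE
t=8: input=2 -> V=12
t=9: input=1 -> V=13
t=10: input=4 -> V=0 FIRE
t=11: input=4 -> V=0 FIRE
t=12: input=4 -> V=0 FIRE
t=13: input=1 -> V=6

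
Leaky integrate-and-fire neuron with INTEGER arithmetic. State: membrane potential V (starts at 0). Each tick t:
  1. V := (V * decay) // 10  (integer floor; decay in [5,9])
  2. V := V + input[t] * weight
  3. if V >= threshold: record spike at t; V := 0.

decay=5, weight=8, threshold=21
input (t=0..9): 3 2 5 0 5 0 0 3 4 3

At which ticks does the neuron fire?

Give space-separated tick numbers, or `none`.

t=0: input=3 -> V=0 FIRE
t=1: input=2 -> V=16
t=2: input=5 -> V=0 FIRE
t=3: input=0 -> V=0
t=4: input=5 -> V=0 FIRE
t=5: input=0 -> V=0
t=6: input=0 -> V=0
t=7: input=3 -> V=0 FIRE
t=8: input=4 -> V=0 FIRE
t=9: input=3 -> V=0 FIRE

Answer: 0 2 4 7 8 9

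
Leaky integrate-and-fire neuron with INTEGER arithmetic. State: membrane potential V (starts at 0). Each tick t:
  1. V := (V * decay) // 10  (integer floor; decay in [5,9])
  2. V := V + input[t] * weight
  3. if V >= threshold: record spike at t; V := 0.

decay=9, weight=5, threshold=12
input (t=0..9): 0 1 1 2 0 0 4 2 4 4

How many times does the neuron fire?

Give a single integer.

Answer: 4

Derivation:
t=0: input=0 -> V=0
t=1: input=1 -> V=5
t=2: input=1 -> V=9
t=3: input=2 -> V=0 FIRE
t=4: input=0 -> V=0
t=5: input=0 -> V=0
t=6: input=4 -> V=0 FIRE
t=7: input=2 -> V=10
t=8: input=4 -> V=0 FIRE
t=9: input=4 -> V=0 FIRE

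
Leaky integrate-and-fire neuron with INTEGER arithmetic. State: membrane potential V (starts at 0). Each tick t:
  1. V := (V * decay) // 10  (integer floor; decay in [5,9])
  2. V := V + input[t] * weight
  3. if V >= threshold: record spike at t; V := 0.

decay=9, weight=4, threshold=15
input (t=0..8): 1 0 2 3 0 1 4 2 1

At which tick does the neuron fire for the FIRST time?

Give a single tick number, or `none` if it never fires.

Answer: 3

Derivation:
t=0: input=1 -> V=4
t=1: input=0 -> V=3
t=2: input=2 -> V=10
t=3: input=3 -> V=0 FIRE
t=4: input=0 -> V=0
t=5: input=1 -> V=4
t=6: input=4 -> V=0 FIRE
t=7: input=2 -> V=8
t=8: input=1 -> V=11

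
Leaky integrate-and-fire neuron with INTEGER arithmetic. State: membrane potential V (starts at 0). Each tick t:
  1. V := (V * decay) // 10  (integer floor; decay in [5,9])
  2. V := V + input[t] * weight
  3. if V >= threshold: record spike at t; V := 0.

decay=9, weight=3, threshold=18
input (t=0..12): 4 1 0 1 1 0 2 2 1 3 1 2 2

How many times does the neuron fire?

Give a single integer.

t=0: input=4 -> V=12
t=1: input=1 -> V=13
t=2: input=0 -> V=11
t=3: input=1 -> V=12
t=4: input=1 -> V=13
t=5: input=0 -> V=11
t=6: input=2 -> V=15
t=7: input=2 -> V=0 FIRE
t=8: input=1 -> V=3
t=9: input=3 -> V=11
t=10: input=1 -> V=12
t=11: input=2 -> V=16
t=12: input=2 -> V=0 FIRE

Answer: 2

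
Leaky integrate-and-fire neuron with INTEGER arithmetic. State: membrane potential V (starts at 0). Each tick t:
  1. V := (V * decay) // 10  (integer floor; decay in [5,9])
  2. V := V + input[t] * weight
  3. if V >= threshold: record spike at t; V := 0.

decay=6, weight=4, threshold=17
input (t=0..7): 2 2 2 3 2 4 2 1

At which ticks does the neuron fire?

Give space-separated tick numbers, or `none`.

t=0: input=2 -> V=8
t=1: input=2 -> V=12
t=2: input=2 -> V=15
t=3: input=3 -> V=0 FIRE
t=4: input=2 -> V=8
t=5: input=4 -> V=0 FIRE
t=6: input=2 -> V=8
t=7: input=1 -> V=8

Answer: 3 5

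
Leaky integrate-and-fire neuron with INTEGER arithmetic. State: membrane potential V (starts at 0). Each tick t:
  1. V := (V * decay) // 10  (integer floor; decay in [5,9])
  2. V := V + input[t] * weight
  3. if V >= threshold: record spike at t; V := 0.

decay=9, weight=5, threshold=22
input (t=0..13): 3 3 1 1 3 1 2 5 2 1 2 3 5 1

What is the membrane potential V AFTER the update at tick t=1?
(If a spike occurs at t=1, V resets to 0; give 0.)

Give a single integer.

t=0: input=3 -> V=15
t=1: input=3 -> V=0 FIRE
t=2: input=1 -> V=5
t=3: input=1 -> V=9
t=4: input=3 -> V=0 FIRE
t=5: input=1 -> V=5
t=6: input=2 -> V=14
t=7: input=5 -> V=0 FIRE
t=8: input=2 -> V=10
t=9: input=1 -> V=14
t=10: input=2 -> V=0 FIRE
t=11: input=3 -> V=15
t=12: input=5 -> V=0 FIRE
t=13: input=1 -> V=5

Answer: 0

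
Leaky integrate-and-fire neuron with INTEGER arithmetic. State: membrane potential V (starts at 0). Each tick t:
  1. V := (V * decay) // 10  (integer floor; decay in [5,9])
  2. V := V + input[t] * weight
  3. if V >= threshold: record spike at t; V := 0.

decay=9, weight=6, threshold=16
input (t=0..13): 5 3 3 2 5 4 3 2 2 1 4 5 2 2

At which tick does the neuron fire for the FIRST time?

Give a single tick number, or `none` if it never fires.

t=0: input=5 -> V=0 FIRE
t=1: input=3 -> V=0 FIRE
t=2: input=3 -> V=0 FIRE
t=3: input=2 -> V=12
t=4: input=5 -> V=0 FIRE
t=5: input=4 -> V=0 FIRE
t=6: input=3 -> V=0 FIRE
t=7: input=2 -> V=12
t=8: input=2 -> V=0 FIRE
t=9: input=1 -> V=6
t=10: input=4 -> V=0 FIRE
t=11: input=5 -> V=0 FIRE
t=12: input=2 -> V=12
t=13: input=2 -> V=0 FIRE

Answer: 0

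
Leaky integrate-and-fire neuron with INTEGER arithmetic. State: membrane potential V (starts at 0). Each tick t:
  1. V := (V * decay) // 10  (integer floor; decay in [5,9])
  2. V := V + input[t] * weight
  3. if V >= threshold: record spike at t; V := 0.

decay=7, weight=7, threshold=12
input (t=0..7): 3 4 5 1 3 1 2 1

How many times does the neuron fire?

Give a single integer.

t=0: input=3 -> V=0 FIRE
t=1: input=4 -> V=0 FIRE
t=2: input=5 -> V=0 FIRE
t=3: input=1 -> V=7
t=4: input=3 -> V=0 FIRE
t=5: input=1 -> V=7
t=6: input=2 -> V=0 FIRE
t=7: input=1 -> V=7

Answer: 5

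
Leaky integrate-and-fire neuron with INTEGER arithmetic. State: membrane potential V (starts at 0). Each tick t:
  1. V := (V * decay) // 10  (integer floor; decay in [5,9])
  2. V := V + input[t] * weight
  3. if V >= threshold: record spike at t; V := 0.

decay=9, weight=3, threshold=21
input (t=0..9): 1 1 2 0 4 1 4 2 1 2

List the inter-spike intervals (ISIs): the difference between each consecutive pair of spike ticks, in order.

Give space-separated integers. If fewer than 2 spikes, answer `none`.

Answer: 4

Derivation:
t=0: input=1 -> V=3
t=1: input=1 -> V=5
t=2: input=2 -> V=10
t=3: input=0 -> V=9
t=4: input=4 -> V=20
t=5: input=1 -> V=0 FIRE
t=6: input=4 -> V=12
t=7: input=2 -> V=16
t=8: input=1 -> V=17
t=9: input=2 -> V=0 FIRE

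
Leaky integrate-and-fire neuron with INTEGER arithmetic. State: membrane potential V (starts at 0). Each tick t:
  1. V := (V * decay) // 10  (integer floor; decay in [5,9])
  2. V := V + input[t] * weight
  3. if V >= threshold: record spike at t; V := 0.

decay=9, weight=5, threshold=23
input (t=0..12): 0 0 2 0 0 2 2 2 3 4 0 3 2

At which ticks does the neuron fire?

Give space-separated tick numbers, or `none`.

t=0: input=0 -> V=0
t=1: input=0 -> V=0
t=2: input=2 -> V=10
t=3: input=0 -> V=9
t=4: input=0 -> V=8
t=5: input=2 -> V=17
t=6: input=2 -> V=0 FIRE
t=7: input=2 -> V=10
t=8: input=3 -> V=0 FIRE
t=9: input=4 -> V=20
t=10: input=0 -> V=18
t=11: input=3 -> V=0 FIRE
t=12: input=2 -> V=10

Answer: 6 8 11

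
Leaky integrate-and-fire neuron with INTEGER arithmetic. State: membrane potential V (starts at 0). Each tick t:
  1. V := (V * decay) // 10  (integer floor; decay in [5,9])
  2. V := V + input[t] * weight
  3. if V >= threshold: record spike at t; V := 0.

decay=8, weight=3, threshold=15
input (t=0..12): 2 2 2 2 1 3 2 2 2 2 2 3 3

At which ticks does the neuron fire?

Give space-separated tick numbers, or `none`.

Answer: 3 7 11

Derivation:
t=0: input=2 -> V=6
t=1: input=2 -> V=10
t=2: input=2 -> V=14
t=3: input=2 -> V=0 FIRE
t=4: input=1 -> V=3
t=5: input=3 -> V=11
t=6: input=2 -> V=14
t=7: input=2 -> V=0 FIRE
t=8: input=2 -> V=6
t=9: input=2 -> V=10
t=10: input=2 -> V=14
t=11: input=3 -> V=0 FIRE
t=12: input=3 -> V=9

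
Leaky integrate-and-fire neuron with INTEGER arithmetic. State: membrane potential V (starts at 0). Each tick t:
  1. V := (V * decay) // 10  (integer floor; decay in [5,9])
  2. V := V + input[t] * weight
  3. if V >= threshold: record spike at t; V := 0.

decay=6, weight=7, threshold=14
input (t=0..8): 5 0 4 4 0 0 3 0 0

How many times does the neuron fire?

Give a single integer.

Answer: 4

Derivation:
t=0: input=5 -> V=0 FIRE
t=1: input=0 -> V=0
t=2: input=4 -> V=0 FIRE
t=3: input=4 -> V=0 FIRE
t=4: input=0 -> V=0
t=5: input=0 -> V=0
t=6: input=3 -> V=0 FIRE
t=7: input=0 -> V=0
t=8: input=0 -> V=0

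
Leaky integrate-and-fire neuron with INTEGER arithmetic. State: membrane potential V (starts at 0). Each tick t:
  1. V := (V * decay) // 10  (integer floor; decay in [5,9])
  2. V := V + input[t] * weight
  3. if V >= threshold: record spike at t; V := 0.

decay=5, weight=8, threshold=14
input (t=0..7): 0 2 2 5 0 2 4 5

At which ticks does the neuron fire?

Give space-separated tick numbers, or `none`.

t=0: input=0 -> V=0
t=1: input=2 -> V=0 FIRE
t=2: input=2 -> V=0 FIRE
t=3: input=5 -> V=0 FIRE
t=4: input=0 -> V=0
t=5: input=2 -> V=0 FIRE
t=6: input=4 -> V=0 FIRE
t=7: input=5 -> V=0 FIRE

Answer: 1 2 3 5 6 7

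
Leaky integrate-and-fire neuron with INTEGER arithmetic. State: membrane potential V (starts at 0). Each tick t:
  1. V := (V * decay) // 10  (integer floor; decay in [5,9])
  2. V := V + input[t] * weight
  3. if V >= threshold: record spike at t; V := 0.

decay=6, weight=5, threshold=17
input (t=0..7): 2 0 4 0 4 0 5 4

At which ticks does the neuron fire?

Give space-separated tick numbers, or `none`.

Answer: 2 4 6 7

Derivation:
t=0: input=2 -> V=10
t=1: input=0 -> V=6
t=2: input=4 -> V=0 FIRE
t=3: input=0 -> V=0
t=4: input=4 -> V=0 FIRE
t=5: input=0 -> V=0
t=6: input=5 -> V=0 FIRE
t=7: input=4 -> V=0 FIRE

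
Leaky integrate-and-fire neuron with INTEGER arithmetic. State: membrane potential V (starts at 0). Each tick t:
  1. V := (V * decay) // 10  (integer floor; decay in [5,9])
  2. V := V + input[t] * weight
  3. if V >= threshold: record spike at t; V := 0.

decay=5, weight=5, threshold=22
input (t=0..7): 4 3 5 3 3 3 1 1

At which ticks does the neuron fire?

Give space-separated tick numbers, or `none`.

t=0: input=4 -> V=20
t=1: input=3 -> V=0 FIRE
t=2: input=5 -> V=0 FIRE
t=3: input=3 -> V=15
t=4: input=3 -> V=0 FIRE
t=5: input=3 -> V=15
t=6: input=1 -> V=12
t=7: input=1 -> V=11

Answer: 1 2 4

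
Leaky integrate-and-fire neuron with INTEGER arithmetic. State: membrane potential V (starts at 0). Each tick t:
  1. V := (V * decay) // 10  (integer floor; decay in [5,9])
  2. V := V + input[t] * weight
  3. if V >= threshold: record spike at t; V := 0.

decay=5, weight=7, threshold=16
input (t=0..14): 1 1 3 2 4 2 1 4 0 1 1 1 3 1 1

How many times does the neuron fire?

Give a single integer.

Answer: 4

Derivation:
t=0: input=1 -> V=7
t=1: input=1 -> V=10
t=2: input=3 -> V=0 FIRE
t=3: input=2 -> V=14
t=4: input=4 -> V=0 FIRE
t=5: input=2 -> V=14
t=6: input=1 -> V=14
t=7: input=4 -> V=0 FIRE
t=8: input=0 -> V=0
t=9: input=1 -> V=7
t=10: input=1 -> V=10
t=11: input=1 -> V=12
t=12: input=3 -> V=0 FIRE
t=13: input=1 -> V=7
t=14: input=1 -> V=10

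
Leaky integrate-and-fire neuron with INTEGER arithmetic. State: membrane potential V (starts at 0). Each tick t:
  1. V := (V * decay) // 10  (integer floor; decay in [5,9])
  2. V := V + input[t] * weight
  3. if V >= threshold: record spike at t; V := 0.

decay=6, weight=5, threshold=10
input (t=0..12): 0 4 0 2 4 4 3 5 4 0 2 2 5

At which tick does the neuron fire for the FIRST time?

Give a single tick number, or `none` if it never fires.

Answer: 1

Derivation:
t=0: input=0 -> V=0
t=1: input=4 -> V=0 FIRE
t=2: input=0 -> V=0
t=3: input=2 -> V=0 FIRE
t=4: input=4 -> V=0 FIRE
t=5: input=4 -> V=0 FIRE
t=6: input=3 -> V=0 FIRE
t=7: input=5 -> V=0 FIRE
t=8: input=4 -> V=0 FIRE
t=9: input=0 -> V=0
t=10: input=2 -> V=0 FIRE
t=11: input=2 -> V=0 FIRE
t=12: input=5 -> V=0 FIRE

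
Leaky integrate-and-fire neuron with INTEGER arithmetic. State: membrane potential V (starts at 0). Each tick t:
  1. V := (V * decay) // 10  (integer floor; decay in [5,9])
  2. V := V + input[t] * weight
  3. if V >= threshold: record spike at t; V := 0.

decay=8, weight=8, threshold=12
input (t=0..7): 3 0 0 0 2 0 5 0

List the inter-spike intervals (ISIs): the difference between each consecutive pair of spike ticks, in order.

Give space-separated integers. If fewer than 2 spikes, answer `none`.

Answer: 4 2

Derivation:
t=0: input=3 -> V=0 FIRE
t=1: input=0 -> V=0
t=2: input=0 -> V=0
t=3: input=0 -> V=0
t=4: input=2 -> V=0 FIRE
t=5: input=0 -> V=0
t=6: input=5 -> V=0 FIRE
t=7: input=0 -> V=0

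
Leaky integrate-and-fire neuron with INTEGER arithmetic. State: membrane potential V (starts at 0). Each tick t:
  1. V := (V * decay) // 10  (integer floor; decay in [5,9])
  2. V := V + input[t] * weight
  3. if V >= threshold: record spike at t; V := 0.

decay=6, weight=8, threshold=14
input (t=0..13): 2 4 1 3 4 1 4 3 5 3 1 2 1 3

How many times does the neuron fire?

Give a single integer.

Answer: 10

Derivation:
t=0: input=2 -> V=0 FIRE
t=1: input=4 -> V=0 FIRE
t=2: input=1 -> V=8
t=3: input=3 -> V=0 FIRE
t=4: input=4 -> V=0 FIRE
t=5: input=1 -> V=8
t=6: input=4 -> V=0 FIRE
t=7: input=3 -> V=0 FIRE
t=8: input=5 -> V=0 FIRE
t=9: input=3 -> V=0 FIRE
t=10: input=1 -> V=8
t=11: input=2 -> V=0 FIRE
t=12: input=1 -> V=8
t=13: input=3 -> V=0 FIRE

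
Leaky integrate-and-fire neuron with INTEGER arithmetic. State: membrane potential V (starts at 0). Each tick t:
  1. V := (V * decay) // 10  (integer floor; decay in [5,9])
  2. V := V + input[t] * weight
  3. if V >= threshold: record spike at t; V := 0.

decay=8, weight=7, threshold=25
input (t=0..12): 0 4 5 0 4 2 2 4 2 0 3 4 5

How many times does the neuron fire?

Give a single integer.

t=0: input=0 -> V=0
t=1: input=4 -> V=0 FIRE
t=2: input=5 -> V=0 FIRE
t=3: input=0 -> V=0
t=4: input=4 -> V=0 FIRE
t=5: input=2 -> V=14
t=6: input=2 -> V=0 FIRE
t=7: input=4 -> V=0 FIRE
t=8: input=2 -> V=14
t=9: input=0 -> V=11
t=10: input=3 -> V=0 FIRE
t=11: input=4 -> V=0 FIRE
t=12: input=5 -> V=0 FIRE

Answer: 8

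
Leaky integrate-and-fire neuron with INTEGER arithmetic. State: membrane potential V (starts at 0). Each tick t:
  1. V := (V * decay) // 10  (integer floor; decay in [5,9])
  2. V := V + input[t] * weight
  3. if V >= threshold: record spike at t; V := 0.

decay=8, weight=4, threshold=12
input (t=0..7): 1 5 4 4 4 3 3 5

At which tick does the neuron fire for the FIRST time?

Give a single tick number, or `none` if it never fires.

t=0: input=1 -> V=4
t=1: input=5 -> V=0 FIRE
t=2: input=4 -> V=0 FIRE
t=3: input=4 -> V=0 FIRE
t=4: input=4 -> V=0 FIRE
t=5: input=3 -> V=0 FIRE
t=6: input=3 -> V=0 FIRE
t=7: input=5 -> V=0 FIRE

Answer: 1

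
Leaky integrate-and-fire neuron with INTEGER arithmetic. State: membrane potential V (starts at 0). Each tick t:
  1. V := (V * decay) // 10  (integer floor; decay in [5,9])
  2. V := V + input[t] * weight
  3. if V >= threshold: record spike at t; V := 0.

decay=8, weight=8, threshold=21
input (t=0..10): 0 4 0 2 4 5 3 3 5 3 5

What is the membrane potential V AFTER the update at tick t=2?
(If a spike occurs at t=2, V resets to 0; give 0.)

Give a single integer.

t=0: input=0 -> V=0
t=1: input=4 -> V=0 FIRE
t=2: input=0 -> V=0
t=3: input=2 -> V=16
t=4: input=4 -> V=0 FIRE
t=5: input=5 -> V=0 FIRE
t=6: input=3 -> V=0 FIRE
t=7: input=3 -> V=0 FIRE
t=8: input=5 -> V=0 FIRE
t=9: input=3 -> V=0 FIRE
t=10: input=5 -> V=0 FIRE

Answer: 0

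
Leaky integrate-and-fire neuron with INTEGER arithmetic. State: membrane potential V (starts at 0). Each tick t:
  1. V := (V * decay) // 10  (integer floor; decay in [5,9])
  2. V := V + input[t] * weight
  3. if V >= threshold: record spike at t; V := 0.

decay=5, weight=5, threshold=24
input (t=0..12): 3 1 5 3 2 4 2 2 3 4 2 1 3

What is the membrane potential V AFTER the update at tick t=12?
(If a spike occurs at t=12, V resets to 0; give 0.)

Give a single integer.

t=0: input=3 -> V=15
t=1: input=1 -> V=12
t=2: input=5 -> V=0 FIRE
t=3: input=3 -> V=15
t=4: input=2 -> V=17
t=5: input=4 -> V=0 FIRE
t=6: input=2 -> V=10
t=7: input=2 -> V=15
t=8: input=3 -> V=22
t=9: input=4 -> V=0 FIRE
t=10: input=2 -> V=10
t=11: input=1 -> V=10
t=12: input=3 -> V=20

Answer: 20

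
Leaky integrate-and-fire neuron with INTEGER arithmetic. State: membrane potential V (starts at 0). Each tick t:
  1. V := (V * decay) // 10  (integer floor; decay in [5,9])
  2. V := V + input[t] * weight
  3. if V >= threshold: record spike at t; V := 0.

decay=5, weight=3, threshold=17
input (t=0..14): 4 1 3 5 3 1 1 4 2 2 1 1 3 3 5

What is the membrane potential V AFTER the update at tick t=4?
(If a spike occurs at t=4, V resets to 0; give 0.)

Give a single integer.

Answer: 9

Derivation:
t=0: input=4 -> V=12
t=1: input=1 -> V=9
t=2: input=3 -> V=13
t=3: input=5 -> V=0 FIRE
t=4: input=3 -> V=9
t=5: input=1 -> V=7
t=6: input=1 -> V=6
t=7: input=4 -> V=15
t=8: input=2 -> V=13
t=9: input=2 -> V=12
t=10: input=1 -> V=9
t=11: input=1 -> V=7
t=12: input=3 -> V=12
t=13: input=3 -> V=15
t=14: input=5 -> V=0 FIRE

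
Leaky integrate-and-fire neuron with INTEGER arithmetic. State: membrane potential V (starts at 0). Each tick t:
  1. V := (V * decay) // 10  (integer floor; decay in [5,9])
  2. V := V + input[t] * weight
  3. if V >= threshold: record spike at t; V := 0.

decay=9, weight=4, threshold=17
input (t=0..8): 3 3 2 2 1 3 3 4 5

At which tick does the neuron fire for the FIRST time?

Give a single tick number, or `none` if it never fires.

t=0: input=3 -> V=12
t=1: input=3 -> V=0 FIRE
t=2: input=2 -> V=8
t=3: input=2 -> V=15
t=4: input=1 -> V=0 FIRE
t=5: input=3 -> V=12
t=6: input=3 -> V=0 FIRE
t=7: input=4 -> V=16
t=8: input=5 -> V=0 FIRE

Answer: 1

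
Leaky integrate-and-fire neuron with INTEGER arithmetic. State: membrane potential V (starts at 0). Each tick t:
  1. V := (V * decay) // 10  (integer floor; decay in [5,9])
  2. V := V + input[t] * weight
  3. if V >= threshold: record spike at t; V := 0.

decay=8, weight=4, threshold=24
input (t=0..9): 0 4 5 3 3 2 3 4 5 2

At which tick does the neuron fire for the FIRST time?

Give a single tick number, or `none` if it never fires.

t=0: input=0 -> V=0
t=1: input=4 -> V=16
t=2: input=5 -> V=0 FIRE
t=3: input=3 -> V=12
t=4: input=3 -> V=21
t=5: input=2 -> V=0 FIRE
t=6: input=3 -> V=12
t=7: input=4 -> V=0 FIRE
t=8: input=5 -> V=20
t=9: input=2 -> V=0 FIRE

Answer: 2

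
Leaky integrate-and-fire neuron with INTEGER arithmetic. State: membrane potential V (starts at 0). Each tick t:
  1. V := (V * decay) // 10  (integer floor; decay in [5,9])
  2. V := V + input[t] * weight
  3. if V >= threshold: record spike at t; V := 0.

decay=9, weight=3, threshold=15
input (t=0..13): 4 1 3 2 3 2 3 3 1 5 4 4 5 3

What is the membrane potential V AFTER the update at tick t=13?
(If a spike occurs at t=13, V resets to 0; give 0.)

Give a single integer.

Answer: 9

Derivation:
t=0: input=4 -> V=12
t=1: input=1 -> V=13
t=2: input=3 -> V=0 FIRE
t=3: input=2 -> V=6
t=4: input=3 -> V=14
t=5: input=2 -> V=0 FIRE
t=6: input=3 -> V=9
t=7: input=3 -> V=0 FIRE
t=8: input=1 -> V=3
t=9: input=5 -> V=0 FIRE
t=10: input=4 -> V=12
t=11: input=4 -> V=0 FIRE
t=12: input=5 -> V=0 FIRE
t=13: input=3 -> V=9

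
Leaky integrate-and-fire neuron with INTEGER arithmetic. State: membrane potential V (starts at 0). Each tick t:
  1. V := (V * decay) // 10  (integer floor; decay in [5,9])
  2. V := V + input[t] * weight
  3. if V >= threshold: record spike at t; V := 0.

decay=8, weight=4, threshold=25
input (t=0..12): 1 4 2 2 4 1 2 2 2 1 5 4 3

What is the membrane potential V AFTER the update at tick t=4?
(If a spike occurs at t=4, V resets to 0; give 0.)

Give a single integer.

t=0: input=1 -> V=4
t=1: input=4 -> V=19
t=2: input=2 -> V=23
t=3: input=2 -> V=0 FIRE
t=4: input=4 -> V=16
t=5: input=1 -> V=16
t=6: input=2 -> V=20
t=7: input=2 -> V=24
t=8: input=2 -> V=0 FIRE
t=9: input=1 -> V=4
t=10: input=5 -> V=23
t=11: input=4 -> V=0 FIRE
t=12: input=3 -> V=12

Answer: 16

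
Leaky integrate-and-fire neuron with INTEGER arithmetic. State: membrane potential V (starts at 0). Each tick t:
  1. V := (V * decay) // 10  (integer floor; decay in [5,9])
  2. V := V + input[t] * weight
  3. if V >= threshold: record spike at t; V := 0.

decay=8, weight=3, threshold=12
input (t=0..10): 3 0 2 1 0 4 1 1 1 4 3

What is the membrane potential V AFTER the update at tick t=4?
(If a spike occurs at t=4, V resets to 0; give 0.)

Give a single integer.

Answer: 8

Derivation:
t=0: input=3 -> V=9
t=1: input=0 -> V=7
t=2: input=2 -> V=11
t=3: input=1 -> V=11
t=4: input=0 -> V=8
t=5: input=4 -> V=0 FIRE
t=6: input=1 -> V=3
t=7: input=1 -> V=5
t=8: input=1 -> V=7
t=9: input=4 -> V=0 FIRE
t=10: input=3 -> V=9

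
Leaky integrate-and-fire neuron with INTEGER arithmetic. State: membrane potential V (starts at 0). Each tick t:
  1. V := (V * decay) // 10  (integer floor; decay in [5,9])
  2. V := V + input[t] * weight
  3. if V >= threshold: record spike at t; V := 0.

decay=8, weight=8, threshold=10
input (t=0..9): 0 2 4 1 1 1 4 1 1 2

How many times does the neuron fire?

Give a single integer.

Answer: 6

Derivation:
t=0: input=0 -> V=0
t=1: input=2 -> V=0 FIRE
t=2: input=4 -> V=0 FIRE
t=3: input=1 -> V=8
t=4: input=1 -> V=0 FIRE
t=5: input=1 -> V=8
t=6: input=4 -> V=0 FIRE
t=7: input=1 -> V=8
t=8: input=1 -> V=0 FIRE
t=9: input=2 -> V=0 FIRE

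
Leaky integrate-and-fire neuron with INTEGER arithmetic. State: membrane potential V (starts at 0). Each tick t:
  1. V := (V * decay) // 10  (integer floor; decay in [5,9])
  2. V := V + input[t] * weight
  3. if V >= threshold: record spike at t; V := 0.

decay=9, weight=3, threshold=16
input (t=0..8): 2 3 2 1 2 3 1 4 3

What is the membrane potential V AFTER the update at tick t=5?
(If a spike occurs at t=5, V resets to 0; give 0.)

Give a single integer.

t=0: input=2 -> V=6
t=1: input=3 -> V=14
t=2: input=2 -> V=0 FIRE
t=3: input=1 -> V=3
t=4: input=2 -> V=8
t=5: input=3 -> V=0 FIRE
t=6: input=1 -> V=3
t=7: input=4 -> V=14
t=8: input=3 -> V=0 FIRE

Answer: 0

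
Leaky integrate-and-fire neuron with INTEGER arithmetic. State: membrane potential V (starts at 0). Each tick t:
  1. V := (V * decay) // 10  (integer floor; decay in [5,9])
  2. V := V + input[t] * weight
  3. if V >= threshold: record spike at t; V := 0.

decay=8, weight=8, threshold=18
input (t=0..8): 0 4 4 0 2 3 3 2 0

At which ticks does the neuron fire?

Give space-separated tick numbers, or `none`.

t=0: input=0 -> V=0
t=1: input=4 -> V=0 FIRE
t=2: input=4 -> V=0 FIRE
t=3: input=0 -> V=0
t=4: input=2 -> V=16
t=5: input=3 -> V=0 FIRE
t=6: input=3 -> V=0 FIRE
t=7: input=2 -> V=16
t=8: input=0 -> V=12

Answer: 1 2 5 6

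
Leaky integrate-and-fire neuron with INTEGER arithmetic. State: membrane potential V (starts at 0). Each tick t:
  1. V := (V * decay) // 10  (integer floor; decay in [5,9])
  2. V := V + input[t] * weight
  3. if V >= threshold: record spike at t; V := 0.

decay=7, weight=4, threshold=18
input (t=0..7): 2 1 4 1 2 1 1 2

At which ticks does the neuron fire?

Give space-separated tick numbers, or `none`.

Answer: 2

Derivation:
t=0: input=2 -> V=8
t=1: input=1 -> V=9
t=2: input=4 -> V=0 FIRE
t=3: input=1 -> V=4
t=4: input=2 -> V=10
t=5: input=1 -> V=11
t=6: input=1 -> V=11
t=7: input=2 -> V=15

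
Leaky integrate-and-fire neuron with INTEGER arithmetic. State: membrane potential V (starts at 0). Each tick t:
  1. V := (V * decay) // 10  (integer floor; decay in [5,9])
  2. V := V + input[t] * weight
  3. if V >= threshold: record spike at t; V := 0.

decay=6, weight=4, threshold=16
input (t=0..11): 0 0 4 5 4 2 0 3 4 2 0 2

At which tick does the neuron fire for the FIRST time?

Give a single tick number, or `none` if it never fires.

t=0: input=0 -> V=0
t=1: input=0 -> V=0
t=2: input=4 -> V=0 FIRE
t=3: input=5 -> V=0 FIRE
t=4: input=4 -> V=0 FIRE
t=5: input=2 -> V=8
t=6: input=0 -> V=4
t=7: input=3 -> V=14
t=8: input=4 -> V=0 FIRE
t=9: input=2 -> V=8
t=10: input=0 -> V=4
t=11: input=2 -> V=10

Answer: 2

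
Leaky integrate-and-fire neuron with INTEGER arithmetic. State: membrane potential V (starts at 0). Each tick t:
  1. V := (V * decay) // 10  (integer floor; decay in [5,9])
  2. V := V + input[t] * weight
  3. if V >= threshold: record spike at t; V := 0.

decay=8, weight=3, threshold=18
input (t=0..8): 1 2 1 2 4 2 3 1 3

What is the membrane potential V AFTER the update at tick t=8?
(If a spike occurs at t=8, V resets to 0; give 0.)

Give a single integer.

Answer: 0

Derivation:
t=0: input=1 -> V=3
t=1: input=2 -> V=8
t=2: input=1 -> V=9
t=3: input=2 -> V=13
t=4: input=4 -> V=0 FIRE
t=5: input=2 -> V=6
t=6: input=3 -> V=13
t=7: input=1 -> V=13
t=8: input=3 -> V=0 FIRE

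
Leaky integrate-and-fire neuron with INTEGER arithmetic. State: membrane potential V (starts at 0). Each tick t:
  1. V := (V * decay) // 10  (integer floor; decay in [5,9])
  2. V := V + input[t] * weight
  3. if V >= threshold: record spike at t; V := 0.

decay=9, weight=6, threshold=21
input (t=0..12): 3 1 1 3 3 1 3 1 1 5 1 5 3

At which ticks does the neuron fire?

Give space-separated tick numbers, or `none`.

Answer: 1 3 5 7 9 11

Derivation:
t=0: input=3 -> V=18
t=1: input=1 -> V=0 FIRE
t=2: input=1 -> V=6
t=3: input=3 -> V=0 FIRE
t=4: input=3 -> V=18
t=5: input=1 -> V=0 FIRE
t=6: input=3 -> V=18
t=7: input=1 -> V=0 FIRE
t=8: input=1 -> V=6
t=9: input=5 -> V=0 FIRE
t=10: input=1 -> V=6
t=11: input=5 -> V=0 FIRE
t=12: input=3 -> V=18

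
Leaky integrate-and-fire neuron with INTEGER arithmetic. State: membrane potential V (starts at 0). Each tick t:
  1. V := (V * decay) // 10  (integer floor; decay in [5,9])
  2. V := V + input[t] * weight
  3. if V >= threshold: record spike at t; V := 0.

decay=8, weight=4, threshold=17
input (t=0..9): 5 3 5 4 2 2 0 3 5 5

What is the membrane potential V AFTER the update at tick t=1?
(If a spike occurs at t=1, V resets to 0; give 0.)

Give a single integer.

Answer: 12

Derivation:
t=0: input=5 -> V=0 FIRE
t=1: input=3 -> V=12
t=2: input=5 -> V=0 FIRE
t=3: input=4 -> V=16
t=4: input=2 -> V=0 FIRE
t=5: input=2 -> V=8
t=6: input=0 -> V=6
t=7: input=3 -> V=16
t=8: input=5 -> V=0 FIRE
t=9: input=5 -> V=0 FIRE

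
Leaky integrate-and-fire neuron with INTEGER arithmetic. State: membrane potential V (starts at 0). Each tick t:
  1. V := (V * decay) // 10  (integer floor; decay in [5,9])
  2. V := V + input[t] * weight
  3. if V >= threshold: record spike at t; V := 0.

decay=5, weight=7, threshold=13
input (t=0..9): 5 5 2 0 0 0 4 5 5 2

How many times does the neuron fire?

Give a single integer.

Answer: 7

Derivation:
t=0: input=5 -> V=0 FIRE
t=1: input=5 -> V=0 FIRE
t=2: input=2 -> V=0 FIRE
t=3: input=0 -> V=0
t=4: input=0 -> V=0
t=5: input=0 -> V=0
t=6: input=4 -> V=0 FIRE
t=7: input=5 -> V=0 FIRE
t=8: input=5 -> V=0 FIRE
t=9: input=2 -> V=0 FIRE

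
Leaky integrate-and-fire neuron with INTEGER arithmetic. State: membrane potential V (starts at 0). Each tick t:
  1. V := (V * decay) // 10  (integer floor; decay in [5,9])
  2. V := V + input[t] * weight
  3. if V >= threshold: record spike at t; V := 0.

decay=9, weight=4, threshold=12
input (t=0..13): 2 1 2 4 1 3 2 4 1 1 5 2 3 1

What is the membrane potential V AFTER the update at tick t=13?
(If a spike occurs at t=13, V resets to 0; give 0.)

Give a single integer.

Answer: 4

Derivation:
t=0: input=2 -> V=8
t=1: input=1 -> V=11
t=2: input=2 -> V=0 FIRE
t=3: input=4 -> V=0 FIRE
t=4: input=1 -> V=4
t=5: input=3 -> V=0 FIRE
t=6: input=2 -> V=8
t=7: input=4 -> V=0 FIRE
t=8: input=1 -> V=4
t=9: input=1 -> V=7
t=10: input=5 -> V=0 FIRE
t=11: input=2 -> V=8
t=12: input=3 -> V=0 FIRE
t=13: input=1 -> V=4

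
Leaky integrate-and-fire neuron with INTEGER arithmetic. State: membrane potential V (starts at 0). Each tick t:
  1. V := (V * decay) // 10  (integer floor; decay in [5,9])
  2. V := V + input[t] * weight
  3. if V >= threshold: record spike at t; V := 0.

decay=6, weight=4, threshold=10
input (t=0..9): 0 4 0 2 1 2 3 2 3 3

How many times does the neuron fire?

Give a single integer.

t=0: input=0 -> V=0
t=1: input=4 -> V=0 FIRE
t=2: input=0 -> V=0
t=3: input=2 -> V=8
t=4: input=1 -> V=8
t=5: input=2 -> V=0 FIRE
t=6: input=3 -> V=0 FIRE
t=7: input=2 -> V=8
t=8: input=3 -> V=0 FIRE
t=9: input=3 -> V=0 FIRE

Answer: 5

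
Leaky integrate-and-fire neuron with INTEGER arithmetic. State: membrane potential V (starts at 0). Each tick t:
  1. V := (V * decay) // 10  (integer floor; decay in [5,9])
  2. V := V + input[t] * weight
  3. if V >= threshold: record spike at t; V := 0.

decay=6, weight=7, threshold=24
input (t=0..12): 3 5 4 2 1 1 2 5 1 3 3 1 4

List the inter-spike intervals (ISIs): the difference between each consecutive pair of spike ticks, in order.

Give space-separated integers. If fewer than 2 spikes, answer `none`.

t=0: input=3 -> V=21
t=1: input=5 -> V=0 FIRE
t=2: input=4 -> V=0 FIRE
t=3: input=2 -> V=14
t=4: input=1 -> V=15
t=5: input=1 -> V=16
t=6: input=2 -> V=23
t=7: input=5 -> V=0 FIRE
t=8: input=1 -> V=7
t=9: input=3 -> V=0 FIRE
t=10: input=3 -> V=21
t=11: input=1 -> V=19
t=12: input=4 -> V=0 FIRE

Answer: 1 5 2 3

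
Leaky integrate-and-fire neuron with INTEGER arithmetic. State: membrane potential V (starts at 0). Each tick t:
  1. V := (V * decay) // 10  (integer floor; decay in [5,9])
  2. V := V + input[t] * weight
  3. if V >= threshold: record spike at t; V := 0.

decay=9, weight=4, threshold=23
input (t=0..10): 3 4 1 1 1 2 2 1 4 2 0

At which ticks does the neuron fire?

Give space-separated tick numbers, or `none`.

t=0: input=3 -> V=12
t=1: input=4 -> V=0 FIRE
t=2: input=1 -> V=4
t=3: input=1 -> V=7
t=4: input=1 -> V=10
t=5: input=2 -> V=17
t=6: input=2 -> V=0 FIRE
t=7: input=1 -> V=4
t=8: input=4 -> V=19
t=9: input=2 -> V=0 FIRE
t=10: input=0 -> V=0

Answer: 1 6 9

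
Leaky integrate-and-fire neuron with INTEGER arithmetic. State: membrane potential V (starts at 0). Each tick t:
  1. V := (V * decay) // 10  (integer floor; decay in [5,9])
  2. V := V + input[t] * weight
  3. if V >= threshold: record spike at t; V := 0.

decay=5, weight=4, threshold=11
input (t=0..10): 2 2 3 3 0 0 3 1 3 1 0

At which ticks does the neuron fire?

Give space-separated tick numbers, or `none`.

Answer: 1 2 3 6 8

Derivation:
t=0: input=2 -> V=8
t=1: input=2 -> V=0 FIRE
t=2: input=3 -> V=0 FIRE
t=3: input=3 -> V=0 FIRE
t=4: input=0 -> V=0
t=5: input=0 -> V=0
t=6: input=3 -> V=0 FIRE
t=7: input=1 -> V=4
t=8: input=3 -> V=0 FIRE
t=9: input=1 -> V=4
t=10: input=0 -> V=2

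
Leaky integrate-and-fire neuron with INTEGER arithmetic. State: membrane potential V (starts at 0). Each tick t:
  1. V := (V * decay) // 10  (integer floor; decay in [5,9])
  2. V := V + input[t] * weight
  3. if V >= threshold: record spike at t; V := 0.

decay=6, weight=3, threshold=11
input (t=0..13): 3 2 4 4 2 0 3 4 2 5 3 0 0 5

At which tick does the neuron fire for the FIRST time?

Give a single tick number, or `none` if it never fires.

t=0: input=3 -> V=9
t=1: input=2 -> V=0 FIRE
t=2: input=4 -> V=0 FIRE
t=3: input=4 -> V=0 FIRE
t=4: input=2 -> V=6
t=5: input=0 -> V=3
t=6: input=3 -> V=10
t=7: input=4 -> V=0 FIRE
t=8: input=2 -> V=6
t=9: input=5 -> V=0 FIRE
t=10: input=3 -> V=9
t=11: input=0 -> V=5
t=12: input=0 -> V=3
t=13: input=5 -> V=0 FIRE

Answer: 1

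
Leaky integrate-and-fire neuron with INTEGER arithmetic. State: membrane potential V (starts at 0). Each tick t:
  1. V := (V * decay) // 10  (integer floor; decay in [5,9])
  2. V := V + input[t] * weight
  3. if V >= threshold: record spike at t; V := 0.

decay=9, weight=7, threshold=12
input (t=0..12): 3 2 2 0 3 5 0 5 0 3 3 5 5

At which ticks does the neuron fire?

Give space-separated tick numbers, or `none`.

t=0: input=3 -> V=0 FIRE
t=1: input=2 -> V=0 FIRE
t=2: input=2 -> V=0 FIRE
t=3: input=0 -> V=0
t=4: input=3 -> V=0 FIRE
t=5: input=5 -> V=0 FIRE
t=6: input=0 -> V=0
t=7: input=5 -> V=0 FIRE
t=8: input=0 -> V=0
t=9: input=3 -> V=0 FIRE
t=10: input=3 -> V=0 FIRE
t=11: input=5 -> V=0 FIRE
t=12: input=5 -> V=0 FIRE

Answer: 0 1 2 4 5 7 9 10 11 12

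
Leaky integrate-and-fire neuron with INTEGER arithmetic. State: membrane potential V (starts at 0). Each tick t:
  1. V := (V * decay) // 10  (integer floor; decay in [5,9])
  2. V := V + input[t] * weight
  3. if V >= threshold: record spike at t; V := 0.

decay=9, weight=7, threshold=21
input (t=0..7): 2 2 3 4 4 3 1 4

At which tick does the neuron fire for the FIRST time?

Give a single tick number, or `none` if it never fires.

Answer: 1

Derivation:
t=0: input=2 -> V=14
t=1: input=2 -> V=0 FIRE
t=2: input=3 -> V=0 FIRE
t=3: input=4 -> V=0 FIRE
t=4: input=4 -> V=0 FIRE
t=5: input=3 -> V=0 FIRE
t=6: input=1 -> V=7
t=7: input=4 -> V=0 FIRE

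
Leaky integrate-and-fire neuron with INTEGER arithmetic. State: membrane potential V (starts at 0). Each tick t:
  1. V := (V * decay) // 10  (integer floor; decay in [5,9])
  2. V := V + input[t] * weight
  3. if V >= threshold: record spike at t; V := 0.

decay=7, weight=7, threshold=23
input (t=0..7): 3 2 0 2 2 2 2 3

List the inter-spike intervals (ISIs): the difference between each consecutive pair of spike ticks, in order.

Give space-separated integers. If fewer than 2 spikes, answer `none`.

t=0: input=3 -> V=21
t=1: input=2 -> V=0 FIRE
t=2: input=0 -> V=0
t=3: input=2 -> V=14
t=4: input=2 -> V=0 FIRE
t=5: input=2 -> V=14
t=6: input=2 -> V=0 FIRE
t=7: input=3 -> V=21

Answer: 3 2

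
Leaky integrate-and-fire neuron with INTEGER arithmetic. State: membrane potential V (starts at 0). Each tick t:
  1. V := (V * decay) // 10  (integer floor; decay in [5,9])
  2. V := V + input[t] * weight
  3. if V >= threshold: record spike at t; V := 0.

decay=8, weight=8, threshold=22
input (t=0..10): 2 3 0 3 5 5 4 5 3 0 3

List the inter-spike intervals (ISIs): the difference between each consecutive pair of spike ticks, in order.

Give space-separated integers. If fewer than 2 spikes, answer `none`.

t=0: input=2 -> V=16
t=1: input=3 -> V=0 FIRE
t=2: input=0 -> V=0
t=3: input=3 -> V=0 FIRE
t=4: input=5 -> V=0 FIRE
t=5: input=5 -> V=0 FIRE
t=6: input=4 -> V=0 FIRE
t=7: input=5 -> V=0 FIRE
t=8: input=3 -> V=0 FIRE
t=9: input=0 -> V=0
t=10: input=3 -> V=0 FIRE

Answer: 2 1 1 1 1 1 2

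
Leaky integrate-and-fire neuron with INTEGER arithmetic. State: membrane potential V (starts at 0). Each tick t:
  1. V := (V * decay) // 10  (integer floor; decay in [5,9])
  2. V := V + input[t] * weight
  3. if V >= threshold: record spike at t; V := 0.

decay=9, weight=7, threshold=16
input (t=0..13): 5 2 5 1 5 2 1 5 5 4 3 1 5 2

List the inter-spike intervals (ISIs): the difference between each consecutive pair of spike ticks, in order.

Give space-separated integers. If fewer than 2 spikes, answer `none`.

t=0: input=5 -> V=0 FIRE
t=1: input=2 -> V=14
t=2: input=5 -> V=0 FIRE
t=3: input=1 -> V=7
t=4: input=5 -> V=0 FIRE
t=5: input=2 -> V=14
t=6: input=1 -> V=0 FIRE
t=7: input=5 -> V=0 FIRE
t=8: input=5 -> V=0 FIRE
t=9: input=4 -> V=0 FIRE
t=10: input=3 -> V=0 FIRE
t=11: input=1 -> V=7
t=12: input=5 -> V=0 FIRE
t=13: input=2 -> V=14

Answer: 2 2 2 1 1 1 1 2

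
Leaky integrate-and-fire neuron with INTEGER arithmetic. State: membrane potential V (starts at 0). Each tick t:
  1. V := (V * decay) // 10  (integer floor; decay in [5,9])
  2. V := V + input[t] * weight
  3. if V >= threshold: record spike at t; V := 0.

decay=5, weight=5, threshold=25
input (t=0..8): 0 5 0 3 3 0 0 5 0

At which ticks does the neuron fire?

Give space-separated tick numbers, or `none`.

Answer: 1 7

Derivation:
t=0: input=0 -> V=0
t=1: input=5 -> V=0 FIRE
t=2: input=0 -> V=0
t=3: input=3 -> V=15
t=4: input=3 -> V=22
t=5: input=0 -> V=11
t=6: input=0 -> V=5
t=7: input=5 -> V=0 FIRE
t=8: input=0 -> V=0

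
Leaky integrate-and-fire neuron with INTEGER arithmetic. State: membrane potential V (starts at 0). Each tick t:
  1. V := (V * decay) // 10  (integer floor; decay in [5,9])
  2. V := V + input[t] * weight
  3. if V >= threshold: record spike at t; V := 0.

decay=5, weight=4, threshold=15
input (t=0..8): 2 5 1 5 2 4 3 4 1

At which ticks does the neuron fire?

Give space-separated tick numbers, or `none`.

Answer: 1 3 5 7

Derivation:
t=0: input=2 -> V=8
t=1: input=5 -> V=0 FIRE
t=2: input=1 -> V=4
t=3: input=5 -> V=0 FIRE
t=4: input=2 -> V=8
t=5: input=4 -> V=0 FIRE
t=6: input=3 -> V=12
t=7: input=4 -> V=0 FIRE
t=8: input=1 -> V=4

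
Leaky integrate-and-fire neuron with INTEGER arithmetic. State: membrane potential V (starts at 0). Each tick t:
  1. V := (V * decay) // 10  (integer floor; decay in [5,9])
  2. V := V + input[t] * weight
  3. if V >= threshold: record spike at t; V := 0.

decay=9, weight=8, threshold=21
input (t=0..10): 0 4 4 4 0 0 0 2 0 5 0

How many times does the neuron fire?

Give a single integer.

t=0: input=0 -> V=0
t=1: input=4 -> V=0 FIRE
t=2: input=4 -> V=0 FIRE
t=3: input=4 -> V=0 FIRE
t=4: input=0 -> V=0
t=5: input=0 -> V=0
t=6: input=0 -> V=0
t=7: input=2 -> V=16
t=8: input=0 -> V=14
t=9: input=5 -> V=0 FIRE
t=10: input=0 -> V=0

Answer: 4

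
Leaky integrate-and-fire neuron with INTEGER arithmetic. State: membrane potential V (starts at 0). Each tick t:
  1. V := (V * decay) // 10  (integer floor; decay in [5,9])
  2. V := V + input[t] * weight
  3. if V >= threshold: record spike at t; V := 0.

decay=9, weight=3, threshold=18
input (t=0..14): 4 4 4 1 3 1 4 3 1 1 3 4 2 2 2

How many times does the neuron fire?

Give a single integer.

Answer: 4

Derivation:
t=0: input=4 -> V=12
t=1: input=4 -> V=0 FIRE
t=2: input=4 -> V=12
t=3: input=1 -> V=13
t=4: input=3 -> V=0 FIRE
t=5: input=1 -> V=3
t=6: input=4 -> V=14
t=7: input=3 -> V=0 FIRE
t=8: input=1 -> V=3
t=9: input=1 -> V=5
t=10: input=3 -> V=13
t=11: input=4 -> V=0 FIRE
t=12: input=2 -> V=6
t=13: input=2 -> V=11
t=14: input=2 -> V=15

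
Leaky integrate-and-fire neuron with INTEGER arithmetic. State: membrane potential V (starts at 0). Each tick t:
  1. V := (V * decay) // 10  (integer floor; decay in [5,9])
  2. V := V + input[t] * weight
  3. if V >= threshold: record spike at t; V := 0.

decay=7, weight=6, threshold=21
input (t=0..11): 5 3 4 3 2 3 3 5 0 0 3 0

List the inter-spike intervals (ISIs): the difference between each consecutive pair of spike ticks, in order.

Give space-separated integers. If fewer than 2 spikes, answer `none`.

Answer: 2 2 2 1

Derivation:
t=0: input=5 -> V=0 FIRE
t=1: input=3 -> V=18
t=2: input=4 -> V=0 FIRE
t=3: input=3 -> V=18
t=4: input=2 -> V=0 FIRE
t=5: input=3 -> V=18
t=6: input=3 -> V=0 FIRE
t=7: input=5 -> V=0 FIRE
t=8: input=0 -> V=0
t=9: input=0 -> V=0
t=10: input=3 -> V=18
t=11: input=0 -> V=12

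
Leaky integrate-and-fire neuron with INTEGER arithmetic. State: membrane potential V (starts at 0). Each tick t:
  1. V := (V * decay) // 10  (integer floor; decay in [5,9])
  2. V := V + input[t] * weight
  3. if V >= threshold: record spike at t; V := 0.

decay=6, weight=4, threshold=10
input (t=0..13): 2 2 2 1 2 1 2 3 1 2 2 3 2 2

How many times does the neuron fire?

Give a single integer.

t=0: input=2 -> V=8
t=1: input=2 -> V=0 FIRE
t=2: input=2 -> V=8
t=3: input=1 -> V=8
t=4: input=2 -> V=0 FIRE
t=5: input=1 -> V=4
t=6: input=2 -> V=0 FIRE
t=7: input=3 -> V=0 FIRE
t=8: input=1 -> V=4
t=9: input=2 -> V=0 FIRE
t=10: input=2 -> V=8
t=11: input=3 -> V=0 FIRE
t=12: input=2 -> V=8
t=13: input=2 -> V=0 FIRE

Answer: 7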